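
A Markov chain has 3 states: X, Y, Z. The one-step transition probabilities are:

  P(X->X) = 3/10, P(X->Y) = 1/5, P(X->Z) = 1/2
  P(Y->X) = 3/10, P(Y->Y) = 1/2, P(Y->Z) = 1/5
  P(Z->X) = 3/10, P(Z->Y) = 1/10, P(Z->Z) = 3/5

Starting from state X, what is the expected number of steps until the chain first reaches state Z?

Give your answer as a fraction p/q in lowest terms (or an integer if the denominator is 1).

Let h_i = expected steps to first reach Z from state i.
Boundary: h_Z = 0.
First-step equations for the other states:
  h_X = 1 + 3/10*h_X + 1/5*h_Y + 1/2*h_Z
  h_Y = 1 + 3/10*h_X + 1/2*h_Y + 1/5*h_Z

Substituting h_Z = 0 and rearranging gives the linear system (I - Q) h = 1:
  [7/10, -1/5] . (h_X, h_Y) = 1
  [-3/10, 1/2] . (h_X, h_Y) = 1

Solving yields:
  h_X = 70/29
  h_Y = 100/29

Starting state is X, so the expected hitting time is h_X = 70/29.

Answer: 70/29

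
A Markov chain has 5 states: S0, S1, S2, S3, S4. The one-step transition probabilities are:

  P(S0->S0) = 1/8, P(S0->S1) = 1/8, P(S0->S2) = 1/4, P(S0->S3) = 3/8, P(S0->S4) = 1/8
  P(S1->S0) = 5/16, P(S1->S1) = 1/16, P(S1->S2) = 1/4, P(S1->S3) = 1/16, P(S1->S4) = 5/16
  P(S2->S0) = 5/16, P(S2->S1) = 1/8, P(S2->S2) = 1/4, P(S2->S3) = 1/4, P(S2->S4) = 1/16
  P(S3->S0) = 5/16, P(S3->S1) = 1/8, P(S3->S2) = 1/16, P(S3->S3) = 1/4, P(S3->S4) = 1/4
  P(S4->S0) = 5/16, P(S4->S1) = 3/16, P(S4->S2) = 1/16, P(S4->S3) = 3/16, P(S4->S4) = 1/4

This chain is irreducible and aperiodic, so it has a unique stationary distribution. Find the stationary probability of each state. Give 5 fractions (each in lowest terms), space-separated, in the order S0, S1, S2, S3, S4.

Answer: 5/19 2165/16777 2809/16777 4137/16777 3251/16777

Derivation:
The stationary distribution satisfies pi = pi * P, i.e.:
  pi_S0 = 1/8*pi_S0 + 5/16*pi_S1 + 5/16*pi_S2 + 5/16*pi_S3 + 5/16*pi_S4
  pi_S1 = 1/8*pi_S0 + 1/16*pi_S1 + 1/8*pi_S2 + 1/8*pi_S3 + 3/16*pi_S4
  pi_S2 = 1/4*pi_S0 + 1/4*pi_S1 + 1/4*pi_S2 + 1/16*pi_S3 + 1/16*pi_S4
  pi_S3 = 3/8*pi_S0 + 1/16*pi_S1 + 1/4*pi_S2 + 1/4*pi_S3 + 3/16*pi_S4
  pi_S4 = 1/8*pi_S0 + 5/16*pi_S1 + 1/16*pi_S2 + 1/4*pi_S3 + 1/4*pi_S4
with normalization: pi_S0 + pi_S1 + pi_S2 + pi_S3 + pi_S4 = 1.

Using the first 4 balance equations plus normalization, the linear system A*pi = b is:
  [-7/8, 5/16, 5/16, 5/16, 5/16] . pi = 0
  [1/8, -15/16, 1/8, 1/8, 3/16] . pi = 0
  [1/4, 1/4, -3/4, 1/16, 1/16] . pi = 0
  [3/8, 1/16, 1/4, -3/4, 3/16] . pi = 0
  [1, 1, 1, 1, 1] . pi = 1

Solving yields:
  pi_S0 = 5/19
  pi_S1 = 2165/16777
  pi_S2 = 2809/16777
  pi_S3 = 4137/16777
  pi_S4 = 3251/16777

Verification (pi * P):
  5/19*1/8 + 2165/16777*5/16 + 2809/16777*5/16 + 4137/16777*5/16 + 3251/16777*5/16 = 5/19 = pi_S0  (ok)
  5/19*1/8 + 2165/16777*1/16 + 2809/16777*1/8 + 4137/16777*1/8 + 3251/16777*3/16 = 2165/16777 = pi_S1  (ok)
  5/19*1/4 + 2165/16777*1/4 + 2809/16777*1/4 + 4137/16777*1/16 + 3251/16777*1/16 = 2809/16777 = pi_S2  (ok)
  5/19*3/8 + 2165/16777*1/16 + 2809/16777*1/4 + 4137/16777*1/4 + 3251/16777*3/16 = 4137/16777 = pi_S3  (ok)
  5/19*1/8 + 2165/16777*5/16 + 2809/16777*1/16 + 4137/16777*1/4 + 3251/16777*1/4 = 3251/16777 = pi_S4  (ok)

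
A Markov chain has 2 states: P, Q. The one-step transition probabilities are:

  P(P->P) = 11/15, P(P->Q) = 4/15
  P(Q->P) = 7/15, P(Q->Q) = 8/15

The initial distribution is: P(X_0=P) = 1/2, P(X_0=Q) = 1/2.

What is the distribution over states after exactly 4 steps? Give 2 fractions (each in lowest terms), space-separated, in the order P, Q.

Propagating the distribution step by step (d_{t+1} = d_t * P):
d_0 = (P=1/2, Q=1/2)
  d_1[P] = 1/2*11/15 + 1/2*7/15 = 3/5
  d_1[Q] = 1/2*4/15 + 1/2*8/15 = 2/5
d_1 = (P=3/5, Q=2/5)
  d_2[P] = 3/5*11/15 + 2/5*7/15 = 47/75
  d_2[Q] = 3/5*4/15 + 2/5*8/15 = 28/75
d_2 = (P=47/75, Q=28/75)
  d_3[P] = 47/75*11/15 + 28/75*7/15 = 713/1125
  d_3[Q] = 47/75*4/15 + 28/75*8/15 = 412/1125
d_3 = (P=713/1125, Q=412/1125)
  d_4[P] = 713/1125*11/15 + 412/1125*7/15 = 10727/16875
  d_4[Q] = 713/1125*4/15 + 412/1125*8/15 = 6148/16875
d_4 = (P=10727/16875, Q=6148/16875)

Answer: 10727/16875 6148/16875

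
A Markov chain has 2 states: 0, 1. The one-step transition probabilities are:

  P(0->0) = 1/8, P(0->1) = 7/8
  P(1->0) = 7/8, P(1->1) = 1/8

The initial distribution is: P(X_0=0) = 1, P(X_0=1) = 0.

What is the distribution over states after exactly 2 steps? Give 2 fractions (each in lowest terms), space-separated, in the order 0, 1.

Answer: 25/32 7/32

Derivation:
Propagating the distribution step by step (d_{t+1} = d_t * P):
d_0 = (0=1, 1=0)
  d_1[0] = 1*1/8 + 0*7/8 = 1/8
  d_1[1] = 1*7/8 + 0*1/8 = 7/8
d_1 = (0=1/8, 1=7/8)
  d_2[0] = 1/8*1/8 + 7/8*7/8 = 25/32
  d_2[1] = 1/8*7/8 + 7/8*1/8 = 7/32
d_2 = (0=25/32, 1=7/32)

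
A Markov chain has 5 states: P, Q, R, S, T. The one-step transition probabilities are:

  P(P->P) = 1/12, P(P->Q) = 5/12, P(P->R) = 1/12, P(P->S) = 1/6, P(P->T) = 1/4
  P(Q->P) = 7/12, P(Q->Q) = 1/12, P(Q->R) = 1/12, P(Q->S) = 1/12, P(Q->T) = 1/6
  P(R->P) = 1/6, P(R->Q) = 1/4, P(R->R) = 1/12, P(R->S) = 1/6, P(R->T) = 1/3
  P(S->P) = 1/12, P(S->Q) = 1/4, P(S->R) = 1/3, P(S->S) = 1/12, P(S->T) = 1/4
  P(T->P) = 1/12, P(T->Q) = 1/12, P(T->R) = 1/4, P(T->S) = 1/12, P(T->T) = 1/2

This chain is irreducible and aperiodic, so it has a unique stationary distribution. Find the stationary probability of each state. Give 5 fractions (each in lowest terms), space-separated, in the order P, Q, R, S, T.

The stationary distribution satisfies pi = pi * P, i.e.:
  pi_P = 1/12*pi_P + 7/12*pi_Q + 1/6*pi_R + 1/12*pi_S + 1/12*pi_T
  pi_Q = 5/12*pi_P + 1/12*pi_Q + 1/4*pi_R + 1/4*pi_S + 1/12*pi_T
  pi_R = 1/12*pi_P + 1/12*pi_Q + 1/12*pi_R + 1/3*pi_S + 1/4*pi_T
  pi_S = 1/6*pi_P + 1/12*pi_Q + 1/6*pi_R + 1/12*pi_S + 1/12*pi_T
  pi_T = 1/4*pi_P + 1/6*pi_Q + 1/3*pi_R + 1/4*pi_S + 1/2*pi_T
with normalization: pi_P + pi_Q + pi_R + pi_S + pi_T = 1.

Using the first 4 balance equations plus normalization, the linear system A*pi = b is:
  [-11/12, 7/12, 1/6, 1/12, 1/12] . pi = 0
  [5/12, -11/12, 1/4, 1/4, 1/12] . pi = 0
  [1/12, 1/12, -11/12, 1/3, 1/4] . pi = 0
  [1/6, 1/12, 1/6, -11/12, 1/12] . pi = 0
  [1, 1, 1, 1, 1] . pi = 1

Solving yields:
  pi_P = 2061/10586
  pi_Q = 4127/21172
  pi_R = 1765/10586
  pi_S = 1201/10586
  pi_T = 6991/21172

Verification (pi * P):
  2061/10586*1/12 + 4127/21172*7/12 + 1765/10586*1/6 + 1201/10586*1/12 + 6991/21172*1/12 = 2061/10586 = pi_P  (ok)
  2061/10586*5/12 + 4127/21172*1/12 + 1765/10586*1/4 + 1201/10586*1/4 + 6991/21172*1/12 = 4127/21172 = pi_Q  (ok)
  2061/10586*1/12 + 4127/21172*1/12 + 1765/10586*1/12 + 1201/10586*1/3 + 6991/21172*1/4 = 1765/10586 = pi_R  (ok)
  2061/10586*1/6 + 4127/21172*1/12 + 1765/10586*1/6 + 1201/10586*1/12 + 6991/21172*1/12 = 1201/10586 = pi_S  (ok)
  2061/10586*1/4 + 4127/21172*1/6 + 1765/10586*1/3 + 1201/10586*1/4 + 6991/21172*1/2 = 6991/21172 = pi_T  (ok)

Answer: 2061/10586 4127/21172 1765/10586 1201/10586 6991/21172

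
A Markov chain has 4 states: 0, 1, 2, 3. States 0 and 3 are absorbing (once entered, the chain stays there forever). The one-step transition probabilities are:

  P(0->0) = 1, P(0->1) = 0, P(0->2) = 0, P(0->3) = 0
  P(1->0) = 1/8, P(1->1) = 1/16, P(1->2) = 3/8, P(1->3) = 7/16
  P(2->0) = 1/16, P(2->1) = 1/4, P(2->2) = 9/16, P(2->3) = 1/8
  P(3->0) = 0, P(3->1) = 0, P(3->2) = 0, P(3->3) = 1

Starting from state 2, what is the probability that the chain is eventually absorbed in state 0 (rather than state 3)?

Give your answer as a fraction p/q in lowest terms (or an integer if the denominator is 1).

Let a_i = P(absorbed in 0 | start in state i).
Boundary conditions: a_0 = 1, a_3 = 0.
For each transient state i, a_i = sum_j P(i->j) * a_j:
  a_1 = 1/8*a_0 + 1/16*a_1 + 3/8*a_2 + 7/16*a_3
  a_2 = 1/16*a_0 + 1/4*a_1 + 9/16*a_2 + 1/8*a_3

Substituting a_0 = 1 and a_3 = 0, rearrange to (I - Q) a = r where r[i] = P(i -> 0):
  [15/16, -3/8] . (a_1, a_2) = 1/8
  [-1/4, 7/16] . (a_1, a_2) = 1/16

Solving yields:
  a_1 = 20/81
  a_2 = 23/81

Starting state is 2, so the absorption probability is a_2 = 23/81.

Answer: 23/81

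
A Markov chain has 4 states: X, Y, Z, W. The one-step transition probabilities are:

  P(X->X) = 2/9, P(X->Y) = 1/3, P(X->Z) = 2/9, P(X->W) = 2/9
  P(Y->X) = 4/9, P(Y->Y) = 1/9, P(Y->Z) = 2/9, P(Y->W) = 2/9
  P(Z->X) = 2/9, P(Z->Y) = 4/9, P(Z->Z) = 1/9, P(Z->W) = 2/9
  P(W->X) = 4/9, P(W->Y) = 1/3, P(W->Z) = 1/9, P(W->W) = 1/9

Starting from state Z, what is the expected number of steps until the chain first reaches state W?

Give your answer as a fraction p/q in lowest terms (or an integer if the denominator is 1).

Answer: 9/2

Derivation:
Let h_i = expected steps to first reach W from state i.
Boundary: h_W = 0.
First-step equations for the other states:
  h_X = 1 + 2/9*h_X + 1/3*h_Y + 2/9*h_Z + 2/9*h_W
  h_Y = 1 + 4/9*h_X + 1/9*h_Y + 2/9*h_Z + 2/9*h_W
  h_Z = 1 + 2/9*h_X + 4/9*h_Y + 1/9*h_Z + 2/9*h_W

Substituting h_W = 0 and rearranging gives the linear system (I - Q) h = 1:
  [7/9, -1/3, -2/9] . (h_X, h_Y, h_Z) = 1
  [-4/9, 8/9, -2/9] . (h_X, h_Y, h_Z) = 1
  [-2/9, -4/9, 8/9] . (h_X, h_Y, h_Z) = 1

Solving yields:
  h_X = 9/2
  h_Y = 9/2
  h_Z = 9/2

Starting state is Z, so the expected hitting time is h_Z = 9/2.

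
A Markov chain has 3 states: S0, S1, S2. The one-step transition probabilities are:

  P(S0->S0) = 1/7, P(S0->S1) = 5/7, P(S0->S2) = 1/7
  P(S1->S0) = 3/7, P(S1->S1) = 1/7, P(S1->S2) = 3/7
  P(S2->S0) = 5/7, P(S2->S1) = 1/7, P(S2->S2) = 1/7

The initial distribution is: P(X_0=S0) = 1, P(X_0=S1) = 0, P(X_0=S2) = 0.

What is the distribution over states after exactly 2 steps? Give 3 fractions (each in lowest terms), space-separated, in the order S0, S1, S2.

Propagating the distribution step by step (d_{t+1} = d_t * P):
d_0 = (S0=1, S1=0, S2=0)
  d_1[S0] = 1*1/7 + 0*3/7 + 0*5/7 = 1/7
  d_1[S1] = 1*5/7 + 0*1/7 + 0*1/7 = 5/7
  d_1[S2] = 1*1/7 + 0*3/7 + 0*1/7 = 1/7
d_1 = (S0=1/7, S1=5/7, S2=1/7)
  d_2[S0] = 1/7*1/7 + 5/7*3/7 + 1/7*5/7 = 3/7
  d_2[S1] = 1/7*5/7 + 5/7*1/7 + 1/7*1/7 = 11/49
  d_2[S2] = 1/7*1/7 + 5/7*3/7 + 1/7*1/7 = 17/49
d_2 = (S0=3/7, S1=11/49, S2=17/49)

Answer: 3/7 11/49 17/49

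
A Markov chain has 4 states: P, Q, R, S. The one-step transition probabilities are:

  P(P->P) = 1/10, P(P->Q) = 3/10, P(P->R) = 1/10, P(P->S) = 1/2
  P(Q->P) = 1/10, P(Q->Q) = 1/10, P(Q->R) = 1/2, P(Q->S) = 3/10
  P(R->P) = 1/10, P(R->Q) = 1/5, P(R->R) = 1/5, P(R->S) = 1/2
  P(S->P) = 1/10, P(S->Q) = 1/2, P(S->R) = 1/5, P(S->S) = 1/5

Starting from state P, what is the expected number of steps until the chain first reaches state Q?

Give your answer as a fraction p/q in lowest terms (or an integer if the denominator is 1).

Answer: 130/47

Derivation:
Let h_i = expected steps to first reach Q from state i.
Boundary: h_Q = 0.
First-step equations for the other states:
  h_P = 1 + 1/10*h_P + 3/10*h_Q + 1/10*h_R + 1/2*h_S
  h_R = 1 + 1/10*h_P + 1/5*h_Q + 1/5*h_R + 1/2*h_S
  h_S = 1 + 1/10*h_P + 1/2*h_Q + 1/5*h_R + 1/5*h_S

Substituting h_Q = 0 and rearranging gives the linear system (I - Q) h = 1:
  [9/10, -1/10, -1/2] . (h_P, h_R, h_S) = 1
  [-1/10, 4/5, -1/2] . (h_P, h_R, h_S) = 1
  [-1/10, -1/5, 4/5] . (h_P, h_R, h_S) = 1

Solving yields:
  h_P = 130/47
  h_R = 1300/423
  h_S = 1000/423

Starting state is P, so the expected hitting time is h_P = 130/47.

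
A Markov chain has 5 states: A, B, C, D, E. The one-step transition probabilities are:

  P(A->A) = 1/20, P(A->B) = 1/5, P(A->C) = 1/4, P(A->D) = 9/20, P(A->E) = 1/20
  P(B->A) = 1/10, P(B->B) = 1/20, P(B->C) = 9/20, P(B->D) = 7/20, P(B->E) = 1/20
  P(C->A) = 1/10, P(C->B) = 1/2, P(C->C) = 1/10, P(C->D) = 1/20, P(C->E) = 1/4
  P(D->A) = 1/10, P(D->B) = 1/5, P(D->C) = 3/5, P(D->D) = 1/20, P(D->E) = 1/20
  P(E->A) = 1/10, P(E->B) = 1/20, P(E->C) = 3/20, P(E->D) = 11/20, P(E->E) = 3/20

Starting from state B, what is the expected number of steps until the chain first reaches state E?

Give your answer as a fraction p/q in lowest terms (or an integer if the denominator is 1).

Let h_i = expected steps to first reach E from state i.
Boundary: h_E = 0.
First-step equations for the other states:
  h_A = 1 + 1/20*h_A + 1/5*h_B + 1/4*h_C + 9/20*h_D + 1/20*h_E
  h_B = 1 + 1/10*h_A + 1/20*h_B + 9/20*h_C + 7/20*h_D + 1/20*h_E
  h_C = 1 + 1/10*h_A + 1/2*h_B + 1/10*h_C + 1/20*h_D + 1/4*h_E
  h_D = 1 + 1/10*h_A + 1/5*h_B + 3/5*h_C + 1/20*h_D + 1/20*h_E

Substituting h_E = 0 and rearranging gives the linear system (I - Q) h = 1:
  [19/20, -1/5, -1/4, -9/20] . (h_A, h_B, h_C, h_D) = 1
  [-1/10, 19/20, -9/20, -7/20] . (h_A, h_B, h_C, h_D) = 1
  [-1/10, -1/2, 9/10, -1/20] . (h_A, h_B, h_C, h_D) = 1
  [-1/10, -1/5, -3/5, 19/20] . (h_A, h_B, h_C, h_D) = 1

Solving yields:
  h_A = 11080/1277
  h_B = 10800/1277
  h_C = 9240/1277
  h_D = 10620/1277

Starting state is B, so the expected hitting time is h_B = 10800/1277.

Answer: 10800/1277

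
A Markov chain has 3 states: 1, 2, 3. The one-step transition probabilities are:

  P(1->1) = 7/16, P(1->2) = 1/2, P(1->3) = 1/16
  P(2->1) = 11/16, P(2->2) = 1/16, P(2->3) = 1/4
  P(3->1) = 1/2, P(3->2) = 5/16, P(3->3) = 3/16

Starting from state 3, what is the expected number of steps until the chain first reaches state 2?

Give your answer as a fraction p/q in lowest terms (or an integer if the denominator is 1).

Answer: 272/109

Derivation:
Let h_i = expected steps to first reach 2 from state i.
Boundary: h_2 = 0.
First-step equations for the other states:
  h_1 = 1 + 7/16*h_1 + 1/2*h_2 + 1/16*h_3
  h_3 = 1 + 1/2*h_1 + 5/16*h_2 + 3/16*h_3

Substituting h_2 = 0 and rearranging gives the linear system (I - Q) h = 1:
  [9/16, -1/16] . (h_1, h_3) = 1
  [-1/2, 13/16] . (h_1, h_3) = 1

Solving yields:
  h_1 = 224/109
  h_3 = 272/109

Starting state is 3, so the expected hitting time is h_3 = 272/109.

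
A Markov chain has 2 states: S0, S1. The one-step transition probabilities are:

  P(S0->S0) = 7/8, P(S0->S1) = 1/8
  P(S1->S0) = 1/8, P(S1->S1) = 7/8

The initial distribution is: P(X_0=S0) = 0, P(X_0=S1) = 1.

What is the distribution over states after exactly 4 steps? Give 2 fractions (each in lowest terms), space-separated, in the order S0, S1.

Answer: 175/512 337/512

Derivation:
Propagating the distribution step by step (d_{t+1} = d_t * P):
d_0 = (S0=0, S1=1)
  d_1[S0] = 0*7/8 + 1*1/8 = 1/8
  d_1[S1] = 0*1/8 + 1*7/8 = 7/8
d_1 = (S0=1/8, S1=7/8)
  d_2[S0] = 1/8*7/8 + 7/8*1/8 = 7/32
  d_2[S1] = 1/8*1/8 + 7/8*7/8 = 25/32
d_2 = (S0=7/32, S1=25/32)
  d_3[S0] = 7/32*7/8 + 25/32*1/8 = 37/128
  d_3[S1] = 7/32*1/8 + 25/32*7/8 = 91/128
d_3 = (S0=37/128, S1=91/128)
  d_4[S0] = 37/128*7/8 + 91/128*1/8 = 175/512
  d_4[S1] = 37/128*1/8 + 91/128*7/8 = 337/512
d_4 = (S0=175/512, S1=337/512)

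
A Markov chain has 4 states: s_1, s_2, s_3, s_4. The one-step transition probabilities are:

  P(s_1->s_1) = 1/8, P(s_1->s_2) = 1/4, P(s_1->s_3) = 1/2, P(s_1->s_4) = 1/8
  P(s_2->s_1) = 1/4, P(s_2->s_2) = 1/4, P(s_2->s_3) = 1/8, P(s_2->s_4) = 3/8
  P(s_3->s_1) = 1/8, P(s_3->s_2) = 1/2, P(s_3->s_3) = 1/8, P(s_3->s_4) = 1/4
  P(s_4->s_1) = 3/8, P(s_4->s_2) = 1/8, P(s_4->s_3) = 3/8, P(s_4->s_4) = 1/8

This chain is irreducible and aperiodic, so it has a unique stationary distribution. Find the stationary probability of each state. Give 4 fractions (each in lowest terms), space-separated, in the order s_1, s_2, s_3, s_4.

The stationary distribution satisfies pi = pi * P, i.e.:
  pi_s_1 = 1/8*pi_s_1 + 1/4*pi_s_2 + 1/8*pi_s_3 + 3/8*pi_s_4
  pi_s_2 = 1/4*pi_s_1 + 1/4*pi_s_2 + 1/2*pi_s_3 + 1/8*pi_s_4
  pi_s_3 = 1/2*pi_s_1 + 1/8*pi_s_2 + 1/8*pi_s_3 + 3/8*pi_s_4
  pi_s_4 = 1/8*pi_s_1 + 3/8*pi_s_2 + 1/4*pi_s_3 + 1/8*pi_s_4
with normalization: pi_s_1 + pi_s_2 + pi_s_3 + pi_s_4 = 1.

Using the first 3 balance equations plus normalization, the linear system A*pi = b is:
  [-7/8, 1/4, 1/8, 3/8] . pi = 0
  [1/4, -3/4, 1/2, 1/8] . pi = 0
  [1/2, 1/8, -7/8, 3/8] . pi = 0
  [1, 1, 1, 1] . pi = 1

Solving yields:
  pi_s_1 = 19/87
  pi_s_2 = 25/87
  pi_s_3 = 23/87
  pi_s_4 = 20/87

Verification (pi * P):
  19/87*1/8 + 25/87*1/4 + 23/87*1/8 + 20/87*3/8 = 19/87 = pi_s_1  (ok)
  19/87*1/4 + 25/87*1/4 + 23/87*1/2 + 20/87*1/8 = 25/87 = pi_s_2  (ok)
  19/87*1/2 + 25/87*1/8 + 23/87*1/8 + 20/87*3/8 = 23/87 = pi_s_3  (ok)
  19/87*1/8 + 25/87*3/8 + 23/87*1/4 + 20/87*1/8 = 20/87 = pi_s_4  (ok)

Answer: 19/87 25/87 23/87 20/87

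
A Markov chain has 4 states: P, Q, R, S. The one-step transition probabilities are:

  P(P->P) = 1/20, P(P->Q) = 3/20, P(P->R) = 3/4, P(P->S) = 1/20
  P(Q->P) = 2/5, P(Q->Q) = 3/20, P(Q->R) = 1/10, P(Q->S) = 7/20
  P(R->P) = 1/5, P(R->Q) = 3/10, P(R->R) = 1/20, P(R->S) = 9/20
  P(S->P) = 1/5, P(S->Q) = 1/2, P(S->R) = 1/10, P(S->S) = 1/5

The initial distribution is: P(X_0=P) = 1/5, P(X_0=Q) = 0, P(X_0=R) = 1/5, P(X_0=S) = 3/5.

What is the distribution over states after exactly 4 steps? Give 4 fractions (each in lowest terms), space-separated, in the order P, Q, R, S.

Propagating the distribution step by step (d_{t+1} = d_t * P):
d_0 = (P=1/5, Q=0, R=1/5, S=3/5)
  d_1[P] = 1/5*1/20 + 0*2/5 + 1/5*1/5 + 3/5*1/5 = 17/100
  d_1[Q] = 1/5*3/20 + 0*3/20 + 1/5*3/10 + 3/5*1/2 = 39/100
  d_1[R] = 1/5*3/4 + 0*1/10 + 1/5*1/20 + 3/5*1/10 = 11/50
  d_1[S] = 1/5*1/20 + 0*7/20 + 1/5*9/20 + 3/5*1/5 = 11/50
d_1 = (P=17/100, Q=39/100, R=11/50, S=11/50)
  d_2[P] = 17/100*1/20 + 39/100*2/5 + 11/50*1/5 + 11/50*1/5 = 101/400
  d_2[Q] = 17/100*3/20 + 39/100*3/20 + 11/50*3/10 + 11/50*1/2 = 13/50
  d_2[R] = 17/100*3/4 + 39/100*1/10 + 11/50*1/20 + 11/50*1/10 = 399/2000
  d_2[S] = 17/100*1/20 + 39/100*7/20 + 11/50*9/20 + 11/50*1/5 = 36/125
d_2 = (P=101/400, Q=13/50, R=399/2000, S=36/125)
  d_3[P] = 101/400*1/20 + 13/50*2/5 + 399/2000*1/5 + 36/125*1/5 = 1713/8000
  d_3[Q] = 101/400*3/20 + 13/50*3/20 + 399/2000*3/10 + 36/125*1/2 = 11229/40000
  d_3[R] = 101/400*3/4 + 13/50*1/10 + 399/2000*1/20 + 36/125*1/10 = 5083/20000
  d_3[S] = 101/400*1/20 + 13/50*7/20 + 399/2000*9/20 + 36/125*1/5 = 251/1000
d_3 = (P=1713/8000, Q=11229/40000, R=5083/20000, S=251/1000)
  d_4[P] = 1713/8000*1/20 + 11229/40000*2/5 + 5083/20000*1/5 + 251/1000*1/5 = 179221/800000
  d_4[Q] = 1713/8000*3/20 + 11229/40000*3/20 + 5083/20000*3/10 + 251/1000*1/2 = 110389/400000
  d_4[R] = 1713/8000*3/4 + 11229/40000*1/10 + 5083/20000*1/20 + 251/1000*1/10 = 181179/800000
  d_4[S] = 1713/8000*1/20 + 11229/40000*7/20 + 5083/20000*9/20 + 251/1000*1/5 = 109411/400000
d_4 = (P=179221/800000, Q=110389/400000, R=181179/800000, S=109411/400000)

Answer: 179221/800000 110389/400000 181179/800000 109411/400000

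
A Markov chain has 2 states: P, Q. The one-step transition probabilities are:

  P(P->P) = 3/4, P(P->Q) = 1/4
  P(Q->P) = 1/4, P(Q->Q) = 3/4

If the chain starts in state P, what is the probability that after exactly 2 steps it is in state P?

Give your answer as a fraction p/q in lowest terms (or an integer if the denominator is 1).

Answer: 5/8

Derivation:
Computing P^2 by repeated multiplication:
P^1 =
  P: [3/4, 1/4]
  Q: [1/4, 3/4]
P^2 =
  P: [5/8, 3/8]
  Q: [3/8, 5/8]

(P^2)[P -> P] = 5/8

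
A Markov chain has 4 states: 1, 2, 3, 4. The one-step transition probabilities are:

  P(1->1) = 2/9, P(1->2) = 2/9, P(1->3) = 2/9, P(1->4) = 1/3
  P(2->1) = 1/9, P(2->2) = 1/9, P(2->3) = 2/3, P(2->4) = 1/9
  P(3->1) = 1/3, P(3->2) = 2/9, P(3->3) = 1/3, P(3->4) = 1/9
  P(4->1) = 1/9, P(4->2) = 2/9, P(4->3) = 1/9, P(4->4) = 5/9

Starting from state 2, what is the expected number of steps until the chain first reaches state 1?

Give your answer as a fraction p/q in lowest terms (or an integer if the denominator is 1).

Answer: 54/11

Derivation:
Let h_i = expected steps to first reach 1 from state i.
Boundary: h_1 = 0.
First-step equations for the other states:
  h_2 = 1 + 1/9*h_1 + 1/9*h_2 + 2/3*h_3 + 1/9*h_4
  h_3 = 1 + 1/3*h_1 + 2/9*h_2 + 1/3*h_3 + 1/9*h_4
  h_4 = 1 + 1/9*h_1 + 2/9*h_2 + 1/9*h_3 + 5/9*h_4

Substituting h_1 = 0 and rearranging gives the linear system (I - Q) h = 1:
  [8/9, -2/3, -1/9] . (h_2, h_3, h_4) = 1
  [-2/9, 2/3, -1/9] . (h_2, h_3, h_4) = 1
  [-2/9, -1/9, 4/9] . (h_2, h_3, h_4) = 1

Solving yields:
  h_2 = 54/11
  h_3 = 45/11
  h_4 = 63/11

Starting state is 2, so the expected hitting time is h_2 = 54/11.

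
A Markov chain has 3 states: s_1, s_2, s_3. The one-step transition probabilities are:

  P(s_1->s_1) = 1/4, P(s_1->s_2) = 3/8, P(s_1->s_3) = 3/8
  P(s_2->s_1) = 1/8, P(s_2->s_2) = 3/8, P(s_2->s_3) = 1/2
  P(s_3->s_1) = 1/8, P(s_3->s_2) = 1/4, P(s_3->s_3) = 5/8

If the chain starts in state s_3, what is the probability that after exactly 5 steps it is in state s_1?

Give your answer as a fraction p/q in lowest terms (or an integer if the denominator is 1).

Answer: 4681/32768

Derivation:
Computing P^5 by repeated multiplication:
P^1 =
  s_1: [1/4, 3/8, 3/8]
  s_2: [1/8, 3/8, 1/2]
  s_3: [1/8, 1/4, 5/8]
P^2 =
  s_1: [5/32, 21/64, 33/64]
  s_2: [9/64, 5/16, 35/64]
  s_3: [9/64, 19/64, 9/16]
P^3 =
  s_1: [37/256, 159/512, 279/512]
  s_2: [73/512, 157/512, 141/256]
  s_3: [73/512, 39/128, 283/512]
P^4 =
  s_1: [293/2048, 1257/4096, 2253/4096]
  s_2: [585/4096, 627/2048, 2257/4096]
  s_3: [585/4096, 1253/4096, 1129/2048]
P^5 =
  s_1: [2341/16384, 10035/32768, 18051/32768]
  s_2: [4681/32768, 10031/32768, 2257/4096]
  s_3: [4681/32768, 5015/16384, 18057/32768]

(P^5)[s_3 -> s_1] = 4681/32768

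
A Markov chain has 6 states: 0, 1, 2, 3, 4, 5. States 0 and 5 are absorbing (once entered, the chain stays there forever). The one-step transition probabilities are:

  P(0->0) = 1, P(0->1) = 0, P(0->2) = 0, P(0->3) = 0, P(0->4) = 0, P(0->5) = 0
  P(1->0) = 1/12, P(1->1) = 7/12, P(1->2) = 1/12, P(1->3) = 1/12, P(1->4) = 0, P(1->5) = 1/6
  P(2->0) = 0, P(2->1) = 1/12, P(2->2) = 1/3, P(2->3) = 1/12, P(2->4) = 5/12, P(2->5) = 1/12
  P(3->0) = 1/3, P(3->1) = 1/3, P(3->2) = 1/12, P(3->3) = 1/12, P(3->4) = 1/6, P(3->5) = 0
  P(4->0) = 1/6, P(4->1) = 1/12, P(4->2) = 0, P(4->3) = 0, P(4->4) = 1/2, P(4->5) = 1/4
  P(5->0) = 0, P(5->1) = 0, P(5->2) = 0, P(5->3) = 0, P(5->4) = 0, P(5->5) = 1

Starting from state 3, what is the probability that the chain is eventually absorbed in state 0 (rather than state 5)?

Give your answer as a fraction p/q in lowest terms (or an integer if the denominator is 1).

Answer: 1381/2244

Derivation:
Let a_i = P(absorbed in 0 | start in state i).
Boundary conditions: a_0 = 1, a_5 = 0.
For each transient state i, a_i = sum_j P(i->j) * a_j:
  a_1 = 1/12*a_0 + 7/12*a_1 + 1/12*a_2 + 1/12*a_3 + 0*a_4 + 1/6*a_5
  a_2 = 0*a_0 + 1/12*a_1 + 1/3*a_2 + 1/12*a_3 + 5/12*a_4 + 1/12*a_5
  a_3 = 1/3*a_0 + 1/3*a_1 + 1/12*a_2 + 1/12*a_3 + 1/6*a_4 + 0*a_5
  a_4 = 1/6*a_0 + 1/12*a_1 + 0*a_2 + 0*a_3 + 1/2*a_4 + 1/4*a_5

Substituting a_0 = 1 and a_5 = 0, rearrange to (I - Q) a = r where r[i] = P(i -> 0):
  [5/12, -1/12, -1/12, 0] . (a_1, a_2, a_3, a_4) = 1/12
  [-1/12, 2/3, -1/12, -5/12] . (a_1, a_2, a_3, a_4) = 0
  [-1/3, -1/12, 11/12, -1/6] . (a_1, a_2, a_3, a_4) = 1/3
  [-1/12, 0, 0, 1/2] . (a_1, a_2, a_3, a_4) = 1/6

Solving yields:
  a_1 = 149/374
  a_2 = 845/2244
  a_3 = 1381/2244
  a_4 = 299/748

Starting state is 3, so the absorption probability is a_3 = 1381/2244.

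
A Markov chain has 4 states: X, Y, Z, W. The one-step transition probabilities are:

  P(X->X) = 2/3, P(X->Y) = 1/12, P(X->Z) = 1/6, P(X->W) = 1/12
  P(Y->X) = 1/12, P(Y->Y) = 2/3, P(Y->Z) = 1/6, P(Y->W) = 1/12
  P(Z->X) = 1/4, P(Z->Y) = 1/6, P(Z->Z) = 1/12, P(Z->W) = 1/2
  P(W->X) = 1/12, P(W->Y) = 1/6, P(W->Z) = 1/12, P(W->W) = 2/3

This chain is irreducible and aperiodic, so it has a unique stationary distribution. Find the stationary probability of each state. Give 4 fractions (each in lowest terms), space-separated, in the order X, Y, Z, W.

The stationary distribution satisfies pi = pi * P, i.e.:
  pi_X = 2/3*pi_X + 1/12*pi_Y + 1/4*pi_Z + 1/12*pi_W
  pi_Y = 1/12*pi_X + 2/3*pi_Y + 1/6*pi_Z + 1/6*pi_W
  pi_Z = 1/6*pi_X + 1/6*pi_Y + 1/12*pi_Z + 1/12*pi_W
  pi_W = 1/12*pi_X + 1/12*pi_Y + 1/2*pi_Z + 2/3*pi_W
with normalization: pi_X + pi_Y + pi_Z + pi_W = 1.

Using the first 3 balance equations plus normalization, the linear system A*pi = b is:
  [-1/3, 1/12, 1/4, 1/12] . pi = 0
  [1/12, -1/3, 1/6, 1/6] . pi = 0
  [1/6, 1/6, -11/12, 1/12] . pi = 0
  [1, 1, 1, 1] . pi = 1

Solving yields:
  pi_X = 44/175
  pi_Y = 51/175
  pi_Z = 9/70
  pi_W = 23/70

Verification (pi * P):
  44/175*2/3 + 51/175*1/12 + 9/70*1/4 + 23/70*1/12 = 44/175 = pi_X  (ok)
  44/175*1/12 + 51/175*2/3 + 9/70*1/6 + 23/70*1/6 = 51/175 = pi_Y  (ok)
  44/175*1/6 + 51/175*1/6 + 9/70*1/12 + 23/70*1/12 = 9/70 = pi_Z  (ok)
  44/175*1/12 + 51/175*1/12 + 9/70*1/2 + 23/70*2/3 = 23/70 = pi_W  (ok)

Answer: 44/175 51/175 9/70 23/70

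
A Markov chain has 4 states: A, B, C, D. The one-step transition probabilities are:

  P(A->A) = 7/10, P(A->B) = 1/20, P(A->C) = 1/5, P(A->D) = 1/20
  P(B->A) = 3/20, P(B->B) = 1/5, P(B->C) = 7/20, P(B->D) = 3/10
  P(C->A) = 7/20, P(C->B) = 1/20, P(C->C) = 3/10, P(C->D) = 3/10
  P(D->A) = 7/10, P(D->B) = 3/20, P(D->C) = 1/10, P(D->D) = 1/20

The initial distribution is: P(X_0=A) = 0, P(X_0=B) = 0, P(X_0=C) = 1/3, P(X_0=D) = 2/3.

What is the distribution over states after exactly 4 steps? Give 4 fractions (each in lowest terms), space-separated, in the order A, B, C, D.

Answer: 69773/120000 35363/480000 21197/96000 1489/12000

Derivation:
Propagating the distribution step by step (d_{t+1} = d_t * P):
d_0 = (A=0, B=0, C=1/3, D=2/3)
  d_1[A] = 0*7/10 + 0*3/20 + 1/3*7/20 + 2/3*7/10 = 7/12
  d_1[B] = 0*1/20 + 0*1/5 + 1/3*1/20 + 2/3*3/20 = 7/60
  d_1[C] = 0*1/5 + 0*7/20 + 1/3*3/10 + 2/3*1/10 = 1/6
  d_1[D] = 0*1/20 + 0*3/10 + 1/3*3/10 + 2/3*1/20 = 2/15
d_1 = (A=7/12, B=7/60, C=1/6, D=2/15)
  d_2[A] = 7/12*7/10 + 7/60*3/20 + 1/6*7/20 + 2/15*7/10 = 231/400
  d_2[B] = 7/12*1/20 + 7/60*1/5 + 1/6*1/20 + 2/15*3/20 = 97/1200
  d_2[C] = 7/12*1/5 + 7/60*7/20 + 1/6*3/10 + 2/15*1/10 = 53/240
  d_2[D] = 7/12*1/20 + 7/60*3/10 + 1/6*3/10 + 2/15*1/20 = 29/240
d_2 = (A=231/400, B=97/1200, C=53/240, D=29/240)
  d_3[A] = 231/400*7/10 + 97/1200*3/20 + 53/240*7/20 + 29/240*7/10 = 2313/4000
  d_3[B] = 231/400*1/20 + 97/1200*1/5 + 53/240*1/20 + 29/240*3/20 = 1781/24000
  d_3[C] = 231/400*1/5 + 97/1200*7/20 + 53/240*3/10 + 29/240*1/10 = 1777/8000
  d_3[D] = 231/400*1/20 + 97/1200*3/10 + 53/240*3/10 + 29/240*1/20 = 301/2400
d_3 = (A=2313/4000, B=1781/24000, C=1777/8000, D=301/2400)
  d_4[A] = 2313/4000*7/10 + 1781/24000*3/20 + 1777/8000*7/20 + 301/2400*7/10 = 69773/120000
  d_4[B] = 2313/4000*1/20 + 1781/24000*1/5 + 1777/8000*1/20 + 301/2400*3/20 = 35363/480000
  d_4[C] = 2313/4000*1/5 + 1781/24000*7/20 + 1777/8000*3/10 + 301/2400*1/10 = 21197/96000
  d_4[D] = 2313/4000*1/20 + 1781/24000*3/10 + 1777/8000*3/10 + 301/2400*1/20 = 1489/12000
d_4 = (A=69773/120000, B=35363/480000, C=21197/96000, D=1489/12000)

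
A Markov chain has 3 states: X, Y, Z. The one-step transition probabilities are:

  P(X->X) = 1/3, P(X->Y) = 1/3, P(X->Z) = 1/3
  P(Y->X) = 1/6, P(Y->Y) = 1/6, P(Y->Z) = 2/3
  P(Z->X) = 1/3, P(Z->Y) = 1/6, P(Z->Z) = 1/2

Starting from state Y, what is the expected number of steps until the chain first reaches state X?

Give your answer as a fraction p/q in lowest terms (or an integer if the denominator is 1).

Answer: 42/11

Derivation:
Let h_i = expected steps to first reach X from state i.
Boundary: h_X = 0.
First-step equations for the other states:
  h_Y = 1 + 1/6*h_X + 1/6*h_Y + 2/3*h_Z
  h_Z = 1 + 1/3*h_X + 1/6*h_Y + 1/2*h_Z

Substituting h_X = 0 and rearranging gives the linear system (I - Q) h = 1:
  [5/6, -2/3] . (h_Y, h_Z) = 1
  [-1/6, 1/2] . (h_Y, h_Z) = 1

Solving yields:
  h_Y = 42/11
  h_Z = 36/11

Starting state is Y, so the expected hitting time is h_Y = 42/11.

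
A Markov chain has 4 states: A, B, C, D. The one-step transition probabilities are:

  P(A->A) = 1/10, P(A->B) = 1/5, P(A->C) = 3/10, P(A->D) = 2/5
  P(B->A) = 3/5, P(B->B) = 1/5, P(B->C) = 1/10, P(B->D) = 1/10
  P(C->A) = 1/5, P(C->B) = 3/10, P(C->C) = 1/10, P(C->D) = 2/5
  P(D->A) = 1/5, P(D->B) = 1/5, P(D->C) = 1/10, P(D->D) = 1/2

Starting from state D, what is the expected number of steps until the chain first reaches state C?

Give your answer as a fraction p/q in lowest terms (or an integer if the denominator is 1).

Let h_i = expected steps to first reach C from state i.
Boundary: h_C = 0.
First-step equations for the other states:
  h_A = 1 + 1/10*h_A + 1/5*h_B + 3/10*h_C + 2/5*h_D
  h_B = 1 + 3/5*h_A + 1/5*h_B + 1/10*h_C + 1/10*h_D
  h_D = 1 + 1/5*h_A + 1/5*h_B + 1/10*h_C + 1/2*h_D

Substituting h_C = 0 and rearranging gives the linear system (I - Q) h = 1:
  [9/10, -1/5, -2/5] . (h_A, h_B, h_D) = 1
  [-3/5, 4/5, -1/10] . (h_A, h_B, h_D) = 1
  [-1/5, -1/5, 1/2] . (h_A, h_B, h_D) = 1

Solving yields:
  h_A = 450/83
  h_B = 510/83
  h_D = 550/83

Starting state is D, so the expected hitting time is h_D = 550/83.

Answer: 550/83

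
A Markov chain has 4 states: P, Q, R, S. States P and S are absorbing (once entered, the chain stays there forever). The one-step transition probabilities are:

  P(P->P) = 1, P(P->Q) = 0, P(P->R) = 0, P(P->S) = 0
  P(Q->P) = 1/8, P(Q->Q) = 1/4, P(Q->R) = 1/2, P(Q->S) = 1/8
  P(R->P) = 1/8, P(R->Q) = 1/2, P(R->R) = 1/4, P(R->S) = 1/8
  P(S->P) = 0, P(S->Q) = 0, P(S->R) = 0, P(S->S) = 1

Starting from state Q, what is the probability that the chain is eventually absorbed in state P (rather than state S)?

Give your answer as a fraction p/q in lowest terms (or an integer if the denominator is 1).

Answer: 1/2

Derivation:
Let a_i = P(absorbed in P | start in state i).
Boundary conditions: a_P = 1, a_S = 0.
For each transient state i, a_i = sum_j P(i->j) * a_j:
  a_Q = 1/8*a_P + 1/4*a_Q + 1/2*a_R + 1/8*a_S
  a_R = 1/8*a_P + 1/2*a_Q + 1/4*a_R + 1/8*a_S

Substituting a_P = 1 and a_S = 0, rearrange to (I - Q) a = r where r[i] = P(i -> P):
  [3/4, -1/2] . (a_Q, a_R) = 1/8
  [-1/2, 3/4] . (a_Q, a_R) = 1/8

Solving yields:
  a_Q = 1/2
  a_R = 1/2

Starting state is Q, so the absorption probability is a_Q = 1/2.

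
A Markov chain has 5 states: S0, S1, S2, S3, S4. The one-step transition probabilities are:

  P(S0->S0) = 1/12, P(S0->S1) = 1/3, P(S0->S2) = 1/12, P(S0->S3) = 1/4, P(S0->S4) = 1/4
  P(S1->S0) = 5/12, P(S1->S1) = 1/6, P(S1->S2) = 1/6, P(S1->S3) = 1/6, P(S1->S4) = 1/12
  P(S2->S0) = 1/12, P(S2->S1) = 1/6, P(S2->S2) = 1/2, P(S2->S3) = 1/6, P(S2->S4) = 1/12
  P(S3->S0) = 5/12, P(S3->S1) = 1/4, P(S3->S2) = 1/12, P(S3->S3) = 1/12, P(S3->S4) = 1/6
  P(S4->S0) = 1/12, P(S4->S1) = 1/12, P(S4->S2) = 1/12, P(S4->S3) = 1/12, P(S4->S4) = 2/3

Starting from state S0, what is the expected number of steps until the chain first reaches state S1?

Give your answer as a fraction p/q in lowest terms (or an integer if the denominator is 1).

Let h_i = expected steps to first reach S1 from state i.
Boundary: h_S1 = 0.
First-step equations for the other states:
  h_S0 = 1 + 1/12*h_S0 + 1/3*h_S1 + 1/12*h_S2 + 1/4*h_S3 + 1/4*h_S4
  h_S2 = 1 + 1/12*h_S0 + 1/6*h_S1 + 1/2*h_S2 + 1/6*h_S3 + 1/12*h_S4
  h_S3 = 1 + 5/12*h_S0 + 1/4*h_S1 + 1/12*h_S2 + 1/12*h_S3 + 1/6*h_S4
  h_S4 = 1 + 1/12*h_S0 + 1/12*h_S1 + 1/12*h_S2 + 1/12*h_S3 + 2/3*h_S4

Substituting h_S1 = 0 and rearranging gives the linear system (I - Q) h = 1:
  [11/12, -1/12, -1/4, -1/4] . (h_S0, h_S2, h_S3, h_S4) = 1
  [-1/12, 1/2, -1/6, -1/12] . (h_S0, h_S2, h_S3, h_S4) = 1
  [-5/12, -1/12, 11/12, -1/6] . (h_S0, h_S2, h_S3, h_S4) = 1
  [-1/12, -1/12, -1/12, 1/3] . (h_S0, h_S2, h_S3, h_S4) = 1

Solving yields:
  h_S0 = 112/23
  h_S2 = 130/23
  h_S3 = 350/69
  h_S4 = 476/69

Starting state is S0, so the expected hitting time is h_S0 = 112/23.

Answer: 112/23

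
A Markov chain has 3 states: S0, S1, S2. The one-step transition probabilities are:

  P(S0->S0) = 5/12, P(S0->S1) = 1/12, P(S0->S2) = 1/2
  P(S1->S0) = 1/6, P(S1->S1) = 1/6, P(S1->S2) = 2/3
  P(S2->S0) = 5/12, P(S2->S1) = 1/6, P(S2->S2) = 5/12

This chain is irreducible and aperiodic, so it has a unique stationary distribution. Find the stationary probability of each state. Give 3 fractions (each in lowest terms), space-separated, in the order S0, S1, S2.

The stationary distribution satisfies pi = pi * P, i.e.:
  pi_S0 = 5/12*pi_S0 + 1/6*pi_S1 + 5/12*pi_S2
  pi_S1 = 1/12*pi_S0 + 1/6*pi_S1 + 1/6*pi_S2
  pi_S2 = 1/2*pi_S0 + 2/3*pi_S1 + 5/12*pi_S2
with normalization: pi_S0 + pi_S1 + pi_S2 = 1.

Using the first 2 balance equations plus normalization, the linear system A*pi = b is:
  [-7/12, 1/6, 5/12] . pi = 0
  [1/12, -5/6, 1/6] . pi = 0
  [1, 1, 1] . pi = 1

Solving yields:
  pi_S0 = 18/47
  pi_S1 = 19/141
  pi_S2 = 68/141

Verification (pi * P):
  18/47*5/12 + 19/141*1/6 + 68/141*5/12 = 18/47 = pi_S0  (ok)
  18/47*1/12 + 19/141*1/6 + 68/141*1/6 = 19/141 = pi_S1  (ok)
  18/47*1/2 + 19/141*2/3 + 68/141*5/12 = 68/141 = pi_S2  (ok)

Answer: 18/47 19/141 68/141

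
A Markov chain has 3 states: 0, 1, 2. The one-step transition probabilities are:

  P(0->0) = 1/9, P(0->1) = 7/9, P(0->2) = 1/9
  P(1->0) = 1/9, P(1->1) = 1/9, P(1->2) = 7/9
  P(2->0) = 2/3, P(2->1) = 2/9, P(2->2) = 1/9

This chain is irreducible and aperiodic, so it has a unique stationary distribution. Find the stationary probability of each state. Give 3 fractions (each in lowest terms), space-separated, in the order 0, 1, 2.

The stationary distribution satisfies pi = pi * P, i.e.:
  pi_0 = 1/9*pi_0 + 1/9*pi_1 + 2/3*pi_2
  pi_1 = 7/9*pi_0 + 1/9*pi_1 + 2/9*pi_2
  pi_2 = 1/9*pi_0 + 7/9*pi_1 + 1/9*pi_2
with normalization: pi_0 + pi_1 + pi_2 = 1.

Using the first 2 balance equations plus normalization, the linear system A*pi = b is:
  [-8/9, 1/9, 2/3] . pi = 0
  [7/9, -8/9, 2/9] . pi = 0
  [1, 1, 1] . pi = 1

Solving yields:
  pi_0 = 10/33
  pi_1 = 58/165
  pi_2 = 19/55

Verification (pi * P):
  10/33*1/9 + 58/165*1/9 + 19/55*2/3 = 10/33 = pi_0  (ok)
  10/33*7/9 + 58/165*1/9 + 19/55*2/9 = 58/165 = pi_1  (ok)
  10/33*1/9 + 58/165*7/9 + 19/55*1/9 = 19/55 = pi_2  (ok)

Answer: 10/33 58/165 19/55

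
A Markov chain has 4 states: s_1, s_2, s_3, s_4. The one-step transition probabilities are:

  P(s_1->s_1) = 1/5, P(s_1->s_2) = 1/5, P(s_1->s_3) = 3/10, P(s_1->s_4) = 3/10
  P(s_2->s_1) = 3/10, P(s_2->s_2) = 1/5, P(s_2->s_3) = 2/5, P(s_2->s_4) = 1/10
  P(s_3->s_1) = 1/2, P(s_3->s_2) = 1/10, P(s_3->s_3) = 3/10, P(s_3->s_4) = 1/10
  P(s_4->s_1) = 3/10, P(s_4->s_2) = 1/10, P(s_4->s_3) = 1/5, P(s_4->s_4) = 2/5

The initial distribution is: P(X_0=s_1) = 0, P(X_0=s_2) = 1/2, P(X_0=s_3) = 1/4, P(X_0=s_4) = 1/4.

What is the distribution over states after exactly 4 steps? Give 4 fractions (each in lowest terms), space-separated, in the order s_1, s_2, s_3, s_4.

Propagating the distribution step by step (d_{t+1} = d_t * P):
d_0 = (s_1=0, s_2=1/2, s_3=1/4, s_4=1/4)
  d_1[s_1] = 0*1/5 + 1/2*3/10 + 1/4*1/2 + 1/4*3/10 = 7/20
  d_1[s_2] = 0*1/5 + 1/2*1/5 + 1/4*1/10 + 1/4*1/10 = 3/20
  d_1[s_3] = 0*3/10 + 1/2*2/5 + 1/4*3/10 + 1/4*1/5 = 13/40
  d_1[s_4] = 0*3/10 + 1/2*1/10 + 1/4*1/10 + 1/4*2/5 = 7/40
d_1 = (s_1=7/20, s_2=3/20, s_3=13/40, s_4=7/40)
  d_2[s_1] = 7/20*1/5 + 3/20*3/10 + 13/40*1/2 + 7/40*3/10 = 33/100
  d_2[s_2] = 7/20*1/5 + 3/20*1/5 + 13/40*1/10 + 7/40*1/10 = 3/20
  d_2[s_3] = 7/20*3/10 + 3/20*2/5 + 13/40*3/10 + 7/40*1/5 = 119/400
  d_2[s_4] = 7/20*3/10 + 3/20*1/10 + 13/40*1/10 + 7/40*2/5 = 89/400
d_2 = (s_1=33/100, s_2=3/20, s_3=119/400, s_4=89/400)
  d_3[s_1] = 33/100*1/5 + 3/20*3/10 + 119/400*1/2 + 89/400*3/10 = 653/2000
  d_3[s_2] = 33/100*1/5 + 3/20*1/5 + 119/400*1/10 + 89/400*1/10 = 37/250
  d_3[s_3] = 33/100*3/10 + 3/20*2/5 + 119/400*3/10 + 89/400*1/5 = 1171/4000
  d_3[s_4] = 33/100*3/10 + 3/20*1/10 + 119/400*1/10 + 89/400*2/5 = 931/4000
d_3 = (s_1=653/2000, s_2=37/250, s_3=1171/4000, s_4=931/4000)
  d_4[s_1] = 653/2000*1/5 + 37/250*3/10 + 1171/4000*1/2 + 931/4000*3/10 = 3259/10000
  d_4[s_2] = 653/2000*1/5 + 37/250*1/5 + 1171/4000*1/10 + 931/4000*1/10 = 2949/20000
  d_4[s_3] = 653/2000*3/10 + 37/250*2/5 + 1171/4000*3/10 + 931/4000*1/5 = 11661/40000
  d_4[s_4] = 653/2000*3/10 + 37/250*1/10 + 1171/4000*1/10 + 931/4000*2/5 = 1881/8000
d_4 = (s_1=3259/10000, s_2=2949/20000, s_3=11661/40000, s_4=1881/8000)

Answer: 3259/10000 2949/20000 11661/40000 1881/8000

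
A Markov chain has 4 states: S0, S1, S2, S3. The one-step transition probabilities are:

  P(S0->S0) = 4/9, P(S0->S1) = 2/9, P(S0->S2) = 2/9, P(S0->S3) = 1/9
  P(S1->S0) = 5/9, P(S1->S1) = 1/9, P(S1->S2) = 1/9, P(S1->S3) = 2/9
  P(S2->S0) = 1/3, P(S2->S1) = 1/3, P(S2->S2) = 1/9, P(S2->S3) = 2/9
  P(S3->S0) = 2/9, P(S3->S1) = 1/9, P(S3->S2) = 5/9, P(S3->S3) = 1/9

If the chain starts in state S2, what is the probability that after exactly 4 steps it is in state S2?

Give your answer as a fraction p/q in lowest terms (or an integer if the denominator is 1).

Computing P^4 by repeated multiplication:
P^1 =
  S0: [4/9, 2/9, 2/9, 1/9]
  S1: [5/9, 1/9, 1/9, 2/9]
  S2: [1/3, 1/3, 1/9, 2/9]
  S3: [2/9, 1/9, 5/9, 1/9]
P^2 =
  S0: [34/81, 17/81, 17/81, 13/81]
  S1: [32/81, 16/81, 22/81, 11/81]
  S2: [34/81, 14/81, 20/81, 13/81]
  S3: [10/27, 7/27, 5/27, 5/27]
P^3 =
  S0: [298/729, 149/729, 167/729, 115/729]
  S1: [296/729, 157/729, 157/729, 119/729]
  S2: [292/729, 155/729, 167/729, 115/729]
  S3: [100/243, 47/243, 19/81, 13/81]
P^4 =
  S0: [2668/6561, 1361/6561, 1487/6561, 1045/6561]
  S1: [2678/6561, 1339/6561, 1501/6561, 1043/6561]
  S2: [2674/6561, 1355/6561, 1481/6561, 1051/6561]
  S3: [884/2187, 457/2187, 499/2187, 347/2187]

(P^4)[S2 -> S2] = 1481/6561

Answer: 1481/6561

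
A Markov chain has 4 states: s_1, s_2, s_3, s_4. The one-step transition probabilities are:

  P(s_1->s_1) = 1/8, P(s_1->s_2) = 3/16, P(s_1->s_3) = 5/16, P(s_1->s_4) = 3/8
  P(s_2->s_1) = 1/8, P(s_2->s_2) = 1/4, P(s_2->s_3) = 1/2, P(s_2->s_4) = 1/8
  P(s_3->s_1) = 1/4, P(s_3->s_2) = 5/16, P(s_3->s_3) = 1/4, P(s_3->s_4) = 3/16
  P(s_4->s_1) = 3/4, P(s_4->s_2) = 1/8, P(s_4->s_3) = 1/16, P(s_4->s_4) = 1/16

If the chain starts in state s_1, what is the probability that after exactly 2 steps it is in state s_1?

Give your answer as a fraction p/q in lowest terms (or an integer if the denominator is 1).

Computing P^2 by repeated multiplication:
P^1 =
  s_1: [1/8, 3/16, 5/16, 3/8]
  s_2: [1/8, 1/4, 1/2, 1/8]
  s_3: [1/4, 5/16, 1/4, 3/16]
  s_4: [3/4, 1/8, 1/16, 1/16]
P^2 =
  s_1: [51/128, 55/256, 15/64, 39/256]
  s_2: [17/64, 33/128, 19/64, 23/128]
  s_3: [35/128, 29/128, 79/256, 49/256]
  s_4: [11/64, 51/256, 81/256, 5/16]

(P^2)[s_1 -> s_1] = 51/128

Answer: 51/128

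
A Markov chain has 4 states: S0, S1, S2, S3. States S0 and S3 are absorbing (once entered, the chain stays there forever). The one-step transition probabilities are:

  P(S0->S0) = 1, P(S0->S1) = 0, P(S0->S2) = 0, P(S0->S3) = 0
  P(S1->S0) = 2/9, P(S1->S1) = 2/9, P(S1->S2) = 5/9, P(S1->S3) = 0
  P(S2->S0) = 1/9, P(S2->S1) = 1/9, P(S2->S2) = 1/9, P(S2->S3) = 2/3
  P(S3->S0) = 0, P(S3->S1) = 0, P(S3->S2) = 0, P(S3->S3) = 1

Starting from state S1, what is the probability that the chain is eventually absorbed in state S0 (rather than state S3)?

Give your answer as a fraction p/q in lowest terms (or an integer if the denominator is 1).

Let a_i = P(absorbed in S0 | start in state i).
Boundary conditions: a_S0 = 1, a_S3 = 0.
For each transient state i, a_i = sum_j P(i->j) * a_j:
  a_S1 = 2/9*a_S0 + 2/9*a_S1 + 5/9*a_S2 + 0*a_S3
  a_S2 = 1/9*a_S0 + 1/9*a_S1 + 1/9*a_S2 + 2/3*a_S3

Substituting a_S0 = 1 and a_S3 = 0, rearrange to (I - Q) a = r where r[i] = P(i -> S0):
  [7/9, -5/9] . (a_S1, a_S2) = 2/9
  [-1/9, 8/9] . (a_S1, a_S2) = 1/9

Solving yields:
  a_S1 = 7/17
  a_S2 = 3/17

Starting state is S1, so the absorption probability is a_S1 = 7/17.

Answer: 7/17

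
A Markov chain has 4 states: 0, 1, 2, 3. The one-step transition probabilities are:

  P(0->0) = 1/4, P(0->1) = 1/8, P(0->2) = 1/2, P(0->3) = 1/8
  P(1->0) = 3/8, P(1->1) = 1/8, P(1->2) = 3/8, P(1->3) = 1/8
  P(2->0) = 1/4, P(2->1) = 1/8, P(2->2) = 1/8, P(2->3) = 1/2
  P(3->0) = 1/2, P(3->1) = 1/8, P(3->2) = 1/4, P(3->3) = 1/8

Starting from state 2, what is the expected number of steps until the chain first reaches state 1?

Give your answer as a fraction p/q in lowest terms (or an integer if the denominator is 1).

Answer: 8

Derivation:
Let h_i = expected steps to first reach 1 from state i.
Boundary: h_1 = 0.
First-step equations for the other states:
  h_0 = 1 + 1/4*h_0 + 1/8*h_1 + 1/2*h_2 + 1/8*h_3
  h_2 = 1 + 1/4*h_0 + 1/8*h_1 + 1/8*h_2 + 1/2*h_3
  h_3 = 1 + 1/2*h_0 + 1/8*h_1 + 1/4*h_2 + 1/8*h_3

Substituting h_1 = 0 and rearranging gives the linear system (I - Q) h = 1:
  [3/4, -1/2, -1/8] . (h_0, h_2, h_3) = 1
  [-1/4, 7/8, -1/2] . (h_0, h_2, h_3) = 1
  [-1/2, -1/4, 7/8] . (h_0, h_2, h_3) = 1

Solving yields:
  h_0 = 8
  h_2 = 8
  h_3 = 8

Starting state is 2, so the expected hitting time is h_2 = 8.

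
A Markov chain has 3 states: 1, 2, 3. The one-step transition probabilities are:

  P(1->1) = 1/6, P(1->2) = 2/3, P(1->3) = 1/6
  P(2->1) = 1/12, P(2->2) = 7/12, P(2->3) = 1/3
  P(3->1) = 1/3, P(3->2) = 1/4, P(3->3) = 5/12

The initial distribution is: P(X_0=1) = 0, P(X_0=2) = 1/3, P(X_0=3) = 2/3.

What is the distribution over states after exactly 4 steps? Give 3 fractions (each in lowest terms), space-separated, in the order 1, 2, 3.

Answer: 415/2304 30451/62208 2569/7776

Derivation:
Propagating the distribution step by step (d_{t+1} = d_t * P):
d_0 = (1=0, 2=1/3, 3=2/3)
  d_1[1] = 0*1/6 + 1/3*1/12 + 2/3*1/3 = 1/4
  d_1[2] = 0*2/3 + 1/3*7/12 + 2/3*1/4 = 13/36
  d_1[3] = 0*1/6 + 1/3*1/3 + 2/3*5/12 = 7/18
d_1 = (1=1/4, 2=13/36, 3=7/18)
  d_2[1] = 1/4*1/6 + 13/36*1/12 + 7/18*1/3 = 29/144
  d_2[2] = 1/4*2/3 + 13/36*7/12 + 7/18*1/4 = 205/432
  d_2[3] = 1/4*1/6 + 13/36*1/3 + 7/18*5/12 = 35/108
d_2 = (1=29/144, 2=205/432, 3=35/108)
  d_3[1] = 29/144*1/6 + 205/432*1/12 + 35/108*1/3 = 313/1728
  d_3[2] = 29/144*2/3 + 205/432*7/12 + 35/108*1/4 = 2551/5184
  d_3[3] = 29/144*1/6 + 205/432*1/3 + 35/108*5/12 = 847/2592
d_3 = (1=313/1728, 2=2551/5184, 3=847/2592)
  d_4[1] = 313/1728*1/6 + 2551/5184*1/12 + 847/2592*1/3 = 415/2304
  d_4[2] = 313/1728*2/3 + 2551/5184*7/12 + 847/2592*1/4 = 30451/62208
  d_4[3] = 313/1728*1/6 + 2551/5184*1/3 + 847/2592*5/12 = 2569/7776
d_4 = (1=415/2304, 2=30451/62208, 3=2569/7776)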